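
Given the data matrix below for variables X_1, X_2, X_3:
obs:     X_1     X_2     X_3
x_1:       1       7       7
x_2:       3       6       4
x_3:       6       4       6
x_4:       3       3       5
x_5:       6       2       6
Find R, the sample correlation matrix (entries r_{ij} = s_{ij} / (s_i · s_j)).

Step 1 — column means:
  mean(X_1) = (1 + 3 + 6 + 3 + 6) / 5 = 19/5 = 3.8
  mean(X_2) = (7 + 6 + 4 + 3 + 2) / 5 = 22/5 = 4.4
  mean(X_3) = (7 + 4 + 6 + 5 + 6) / 5 = 28/5 = 5.6

Step 2 — sample variances and covariances s[i,j] = (1/(n-1)) · Σ_k (x_{k,i} - mean_i) · (x_{k,j} - mean_j), with n-1 = 4:
  s[X_1,X_1] = ((-2.8)·(-2.8) + (-0.8)·(-0.8) + (2.2)·(2.2) + (-0.8)·(-0.8) + (2.2)·(2.2)) / 4 = 18.8/4 = 4.7
  s[X_1,X_2] = ((-2.8)·(2.6) + (-0.8)·(1.6) + (2.2)·(-0.4) + (-0.8)·(-1.4) + (2.2)·(-2.4)) / 4 = -13.6/4 = -3.4
  s[X_1,X_3] = ((-2.8)·(1.4) + (-0.8)·(-1.6) + (2.2)·(0.4) + (-0.8)·(-0.6) + (2.2)·(0.4)) / 4 = -0.4/4 = -0.1
  s[X_2,X_2] = ((2.6)·(2.6) + (1.6)·(1.6) + (-0.4)·(-0.4) + (-1.4)·(-1.4) + (-2.4)·(-2.4)) / 4 = 17.2/4 = 4.3
  s[X_2,X_3] = ((2.6)·(1.4) + (1.6)·(-1.6) + (-0.4)·(0.4) + (-1.4)·(-0.6) + (-2.4)·(0.4)) / 4 = 0.8/4 = 0.2
  s[X_3,X_3] = ((1.4)·(1.4) + (-1.6)·(-1.6) + (0.4)·(0.4) + (-0.6)·(-0.6) + (0.4)·(0.4)) / 4 = 5.2/4 = 1.3
  Sample standard deviations s_i = √(s[i,i]):
  s(X_1) = √(4.7) = 2.1679
  s(X_2) = √(4.3) = 2.0736
  s(X_3) = √(1.3) = 1.1402

Step 3 — r_{ij} = s_{ij} / (s_i · s_j):
  r[X_1,X_1] = 1 (diagonal).
  r[X_1,X_2] = -3.4 / (2.1679 · 2.0736) = -3.4 / 4.4956 = -0.7563
  r[X_1,X_3] = -0.1 / (2.1679 · 1.1402) = -0.1 / 2.4718 = -0.0405
  r[X_2,X_2] = 1 (diagonal).
  r[X_2,X_3] = 0.2 / (2.0736 · 1.1402) = 0.2 / 2.3643 = 0.0846
  r[X_3,X_3] = 1 (diagonal).

R is symmetric with unit diagonal. Assembling:

R = [[1, -0.7563, -0.0405],
 [-0.7563, 1, 0.0846],
 [-0.0405, 0.0846, 1]]


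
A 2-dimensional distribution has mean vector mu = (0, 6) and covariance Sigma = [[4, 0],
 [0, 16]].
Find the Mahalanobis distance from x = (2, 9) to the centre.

Step 1 — centre the observation: (x - mu) = (2, 3).

Step 2 — invert Sigma. det(Sigma) = 4·16 - (0)² = 64.
  Sigma^{-1} = (1/det) · [[d, -b], [-b, a]] = [[0.25, 0],
 [0, 0.0625]].

Step 3 — form the quadratic (x - mu)^T · Sigma^{-1} · (x - mu):
  Sigma^{-1} · (x - mu) = (0.5, 0.1875).
  (x - mu)^T · [Sigma^{-1} · (x - mu)] = (2)·(0.5) + (3)·(0.1875) = 1.5625.

Step 4 — take square root: d = √(1.5625) ≈ 1.25.

d(x, mu) = √(1.5625) ≈ 1.25


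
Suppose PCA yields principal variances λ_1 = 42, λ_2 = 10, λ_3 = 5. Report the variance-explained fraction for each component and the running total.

Step 1 — total variance = trace(Sigma) = Σ λ_i = 42 + 10 + 5 = 57.

Step 2 — fraction explained by component i = λ_i / Σ λ:
  PC1: 42/57 = 0.7368
  PC2: 10/57 = 0.1754
  PC3: 5/57 = 0.0877

Step 3 — cumulative fraction after k components = (λ_1 + ... + λ_k) / Σ λ:
  k = 1: 42/57 = 0.7368
  k = 2: (42 + 10)/57 = 52/57 = 0.9123
  k = 3: (42 + 10 + 5)/57 = 57/57 = 1

Summary (fraction, with percent):

explained: PC1 0.7368 (73.68%), PC2 0.1754 (17.54%), PC3 0.0877 (8.77%);  cumulative: 0.7368, 0.9123, 1


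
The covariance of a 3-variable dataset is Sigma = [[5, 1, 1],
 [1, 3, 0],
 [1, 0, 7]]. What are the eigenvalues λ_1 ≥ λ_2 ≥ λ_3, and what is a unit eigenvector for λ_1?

Step 1 — characteristic polynomial p(λ) = det(λI - Sigma) = λ³ - tr·λ² + c_1·λ - det, where tr = trace, c_1 = sum of the principal 2×2 minors, det = det(Sigma):
  tr = 5 + 3 + 7 = 15,
  c_1 = (5·3 - (1)²) + (5·7 - (1)²) + (3·7 - (0)²) = 14 + 34 + 21 = 69,
  det = 5·(3·7 - (0)²) - (1)·((1)·7 - (0)·(1)) + (1)·((1)·(0) - 3·(1)) = 5·(21) - (1)·(7) + (1)·(-3) = 95.
  So p(λ) = λ³ - 15λ² + 69λ - 95.
Step 2 — look for an integer root (rational root theorem: any rational root is an integer divisor of 95). Testing λ = 5:
  p(5) = 125 - 375 + 345 - 95 = 0  ✓
  Dividing out (λ - 5): p(λ) = (λ - 5)(λ² - 10λ + 19).
Step 3 — remaining eigenvalues from the quadratic λ² - 10λ + 19 = 0:
  Δ = 10² - 4·19 = 100 - 76 = 24,  λ = (10 ± √24)/2 = (10 ± 4.899)/2 ≈ 7.4495 or 2.5505.
  Sorted: λ_1 = 7.4495,  λ_2 = 5,  λ_3 = 2.5505  (check: sum = 15 = tr ✓).

Step 4 — unit eigenvector for λ_1 ≈ 7.4495: v spans the null space of (Sigma - λ_1 I), whose rows are
  r_1 = (-2.4495, 1, 1),  r_2 = (1, -4.4495, 0),  r_3 = (1, 0, -0.4495).
  v is orthogonal to every row, so take v ∝ r_1 × r_2 = ((1)·(0) - (1)·(-4.4495), (1)·(1) - (-2.4495)·(0), (-2.4495)·(-4.4495) - (1)·(1)) ≈ (4.4495, 1, 9.899).
  Let u = (4.4495, 1, 9.899).
  ||u|| = √((4.4495)² + (1)² + (9.899)²) = √(118.7878) ≈ 10.899,  v_1 = u/||u|| ≈ (0.4082, 0.0918, 0.9082) (||v_1|| = 1).

λ_1 = 7.4495,  λ_2 = 5,  λ_3 = 2.5505;  v_1 ≈ (0.4082, 0.0918, 0.9082)


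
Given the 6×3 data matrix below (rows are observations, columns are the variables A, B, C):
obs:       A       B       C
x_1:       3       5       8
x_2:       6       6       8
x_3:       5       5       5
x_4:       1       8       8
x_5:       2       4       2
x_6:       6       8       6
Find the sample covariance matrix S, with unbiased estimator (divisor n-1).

Step 1 — column means:
  mean(A) = (3 + 6 + 5 + 1 + 2 + 6) / 6 = 23/6 = 3.8333
  mean(B) = (5 + 6 + 5 + 8 + 4 + 8) / 6 = 36/6 = 6
  mean(C) = (8 + 8 + 5 + 8 + 2 + 6) / 6 = 37/6 = 6.1667

Step 2 — sample covariance S[i,j] = (1/(n-1)) · Σ_k (x_{k,i} - mean_i) · (x_{k,j} - mean_j), with n-1 = 5.
  S[A,A] = ((-0.8333)·(-0.8333) + (2.1667)·(2.1667) + (1.1667)·(1.1667) + (-2.8333)·(-2.8333) + (-1.8333)·(-1.8333) + (2.1667)·(2.1667)) / 5 = 22.8333/5 = 4.5667
  S[A,B] = ((-0.8333)·(-1) + (2.1667)·(0) + (1.1667)·(-1) + (-2.8333)·(2) + (-1.8333)·(-2) + (2.1667)·(2)) / 5 = 2/5 = 0.4
  S[A,C] = ((-0.8333)·(1.8333) + (2.1667)·(1.8333) + (1.1667)·(-1.1667) + (-2.8333)·(1.8333) + (-1.8333)·(-4.1667) + (2.1667)·(-0.1667)) / 5 = 3.1667/5 = 0.6333
  S[B,B] = ((-1)·(-1) + (0)·(0) + (-1)·(-1) + (2)·(2) + (-2)·(-2) + (2)·(2)) / 5 = 14/5 = 2.8
  S[B,C] = ((-1)·(1.8333) + (0)·(1.8333) + (-1)·(-1.1667) + (2)·(1.8333) + (-2)·(-4.1667) + (2)·(-0.1667)) / 5 = 11/5 = 2.2
  S[C,C] = ((1.8333)·(1.8333) + (1.8333)·(1.8333) + (-1.1667)·(-1.1667) + (1.8333)·(1.8333) + (-4.1667)·(-4.1667) + (-0.1667)·(-0.1667)) / 5 = 28.8333/5 = 5.7667

S is symmetric (S[j,i] = S[i,j]). Assembling:

S = [[4.5667, 0.4, 0.6333],
 [0.4, 2.8, 2.2],
 [0.6333, 2.2, 5.7667]]


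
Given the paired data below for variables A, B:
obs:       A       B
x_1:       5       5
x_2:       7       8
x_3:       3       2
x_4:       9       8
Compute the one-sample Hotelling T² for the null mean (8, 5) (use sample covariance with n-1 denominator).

Step 1 — sample mean vector:
  mean(A) = (5 + 7 + 3 + 9) / 4 = 24/4 = 6
  mean(B) = (5 + 8 + 2 + 8) / 4 = 23/4 = 5.75
  x̄ = (6, 5.75),  deviation x̄ - mu_0 = (6, 5.75) - (8, 5) = (-2, 0.75).

Step 2 — sample covariance matrix, S[i,j] = (1/(n-1)) · Σ_k (x_{k,i} - mean_i) · (x_{k,j} - mean_j), divisor n-1 = 3:
  S[A,A] = ((-1)·(-1) + (1)·(1) + (-3)·(-3) + (3)·(3)) / 3 = 20/3 = 6.6667
  S[A,B] = ((-1)·(-0.75) + (1)·(2.25) + (-3)·(-3.75) + (3)·(2.25)) / 3 = 21/3 = 7
  S[B,B] = ((-0.75)·(-0.75) + (2.25)·(2.25) + (-3.75)·(-3.75) + (2.25)·(2.25)) / 3 = 24.75/3 = 8.25
  S = [[6.6667, 7],
 [7, 8.25]].

Step 3 — invert S. det(S) = 6.6667·8.25 - (7)² = 6.
  S^{-1} = (1/det) · [[d, -b], [-b, a]] = [[1.375, -1.1667],
 [-1.1667, 1.1111]].

Step 4 — quadratic form (x̄ - mu_0)^T · S^{-1} · (x̄ - mu_0):
  S^{-1} · (x̄ - mu_0) = (-3.625, 3.1667),
  (x̄ - mu_0)^T · [...] = (-2)·(-3.625) + (0.75)·(3.1667) = 9.625.

Step 5 — scale by n: T² = 4 · 9.625 = 38.5.

T² ≈ 38.5


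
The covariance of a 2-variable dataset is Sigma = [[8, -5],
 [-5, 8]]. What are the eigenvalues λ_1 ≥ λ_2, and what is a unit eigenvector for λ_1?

Step 1 — characteristic polynomial of 2×2 Sigma:
  det(Sigma - λI) = λ² - trace · λ + det = 0.
  trace = 8 + 8 = 16, det = 8·8 - (-5)² = 39.
Step 2 — discriminant:
  Δ = trace² - 4·det = 256 - 156 = 100.
Step 3 — eigenvalues:
  λ = (trace ± √Δ)/2 = (16 ± 10)/2,
  λ_1 = 13,  λ_2 = 3.

Step 4 — unit eigenvector for λ_1: solve (Sigma - λ_1 I)v = 0. First row:
  (8 - 13)·v_x + (-5)·v_y = 0, i.e. (-5)·v_x + (-5)·v_y = 0,
  so v ∝ (b, λ_1 - a) = (-5, 5); multiply by -1 so the first entry is positive: u = (5, -5).
  ||u|| = √((5)² + (-5)²) = √(50) ≈ 7.0711,
  v_1 = u/||u|| ≈ (0.7071, -0.7071) (||v_1|| = 1).

λ_1 = 13,  λ_2 = 3;  v_1 ≈ (0.7071, -0.7071)


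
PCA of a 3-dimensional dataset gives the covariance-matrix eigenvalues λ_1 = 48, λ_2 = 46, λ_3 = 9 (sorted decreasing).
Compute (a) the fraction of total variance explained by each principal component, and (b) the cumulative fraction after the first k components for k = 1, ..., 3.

Step 1 — total variance = trace(Sigma) = Σ λ_i = 48 + 46 + 9 = 103.

Step 2 — fraction explained by component i = λ_i / Σ λ:
  PC1: 48/103 = 0.466
  PC2: 46/103 = 0.4466
  PC3: 9/103 = 0.0874

Step 3 — cumulative fraction after k components = (λ_1 + ... + λ_k) / Σ λ:
  k = 1: 48/103 = 0.466
  k = 2: (48 + 46)/103 = 94/103 = 0.9126
  k = 3: (48 + 46 + 9)/103 = 103/103 = 1

Summary (fraction, with percent):

explained: PC1 0.466 (46.6%), PC2 0.4466 (44.66%), PC3 0.0874 (8.74%);  cumulative: 0.466, 0.9126, 1


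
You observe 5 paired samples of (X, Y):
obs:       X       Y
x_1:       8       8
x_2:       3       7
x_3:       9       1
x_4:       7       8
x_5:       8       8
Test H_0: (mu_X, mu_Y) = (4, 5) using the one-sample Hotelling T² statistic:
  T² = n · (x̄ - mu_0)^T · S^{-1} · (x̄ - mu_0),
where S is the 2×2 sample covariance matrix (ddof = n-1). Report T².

Step 1 — sample mean vector:
  mean(X) = (8 + 3 + 9 + 7 + 8) / 5 = 35/5 = 7
  mean(Y) = (8 + 7 + 1 + 8 + 8) / 5 = 32/5 = 6.4
  x̄ = (7, 6.4),  deviation x̄ - mu_0 = (7, 6.4) - (4, 5) = (3, 1.4).

Step 2 — sample covariance matrix, S[i,j] = (1/(n-1)) · Σ_k (x_{k,i} - mean_i) · (x_{k,j} - mean_j), divisor n-1 = 4:
  S[X,X] = ((1)·(1) + (-4)·(-4) + (2)·(2) + (0)·(0) + (1)·(1)) / 4 = 22/4 = 5.5
  S[X,Y] = ((1)·(1.6) + (-4)·(0.6) + (2)·(-5.4) + (0)·(1.6) + (1)·(1.6)) / 4 = -10/4 = -2.5
  S[Y,Y] = ((1.6)·(1.6) + (0.6)·(0.6) + (-5.4)·(-5.4) + (1.6)·(1.6) + (1.6)·(1.6)) / 4 = 37.2/4 = 9.3
  S = [[5.5, -2.5],
 [-2.5, 9.3]].

Step 3 — invert S. det(S) = 5.5·9.3 - (-2.5)² = 44.9.
  S^{-1} = (1/det) · [[d, -b], [-b, a]] = [[0.2071, 0.0557],
 [0.0557, 0.1225]].

Step 4 — quadratic form (x̄ - mu_0)^T · S^{-1} · (x̄ - mu_0):
  S^{-1} · (x̄ - mu_0) = (0.6993, 0.3385),
  (x̄ - mu_0)^T · [...] = (3)·(0.6993) + (1.4)·(0.3385) = 2.5719.

Step 5 — scale by n: T² = 5 · 2.5719 = 12.8597.

T² ≈ 12.8597


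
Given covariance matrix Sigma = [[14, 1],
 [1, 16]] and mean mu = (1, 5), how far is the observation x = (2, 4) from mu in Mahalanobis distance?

Step 1 — centre the observation: (x - mu) = (1, -1).

Step 2 — invert Sigma. det(Sigma) = 14·16 - (1)² = 223.
  Sigma^{-1} = (1/det) · [[d, -b], [-b, a]] = [[0.0717, -0.0045],
 [-0.0045, 0.0628]].

Step 3 — form the quadratic (x - mu)^T · Sigma^{-1} · (x - mu):
  Sigma^{-1} · (x - mu) = (0.0762, -0.0673).
  (x - mu)^T · [Sigma^{-1} · (x - mu)] = (1)·(0.0762) + (-1)·(-0.0673) = 0.1435.

Step 4 — take square root: d = √(0.1435) ≈ 0.3788.

d(x, mu) = √(0.1435) ≈ 0.3788


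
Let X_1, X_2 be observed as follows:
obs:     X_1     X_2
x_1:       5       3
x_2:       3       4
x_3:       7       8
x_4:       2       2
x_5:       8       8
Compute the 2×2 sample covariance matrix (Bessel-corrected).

Step 1 — column means:
  mean(X_1) = (5 + 3 + 7 + 2 + 8) / 5 = 25/5 = 5
  mean(X_2) = (3 + 4 + 8 + 2 + 8) / 5 = 25/5 = 5

Step 2 — sample covariance S[i,j] = (1/(n-1)) · Σ_k (x_{k,i} - mean_i) · (x_{k,j} - mean_j), with n-1 = 4.
  S[X_1,X_1] = ((0)·(0) + (-2)·(-2) + (2)·(2) + (-3)·(-3) + (3)·(3)) / 4 = 26/4 = 6.5
  S[X_1,X_2] = ((0)·(-2) + (-2)·(-1) + (2)·(3) + (-3)·(-3) + (3)·(3)) / 4 = 26/4 = 6.5
  S[X_2,X_2] = ((-2)·(-2) + (-1)·(-1) + (3)·(3) + (-3)·(-3) + (3)·(3)) / 4 = 32/4 = 8

S is symmetric (S[j,i] = S[i,j]). Assembling:

S = [[6.5, 6.5],
 [6.5, 8]]


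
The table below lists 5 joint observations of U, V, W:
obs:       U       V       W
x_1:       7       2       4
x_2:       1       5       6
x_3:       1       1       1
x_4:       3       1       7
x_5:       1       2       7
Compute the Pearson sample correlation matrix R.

Step 1 — column means:
  mean(U) = (7 + 1 + 1 + 3 + 1) / 5 = 13/5 = 2.6
  mean(V) = (2 + 5 + 1 + 1 + 2) / 5 = 11/5 = 2.2
  mean(W) = (4 + 6 + 1 + 7 + 7) / 5 = 25/5 = 5

Step 2 — sample variances and covariances s[i,j] = (1/(n-1)) · Σ_k (x_{k,i} - mean_i) · (x_{k,j} - mean_j), with n-1 = 4:
  s[U,U] = ((4.4)·(4.4) + (-1.6)·(-1.6) + (-1.6)·(-1.6) + (0.4)·(0.4) + (-1.6)·(-1.6)) / 4 = 27.2/4 = 6.8
  s[U,V] = ((4.4)·(-0.2) + (-1.6)·(2.8) + (-1.6)·(-1.2) + (0.4)·(-1.2) + (-1.6)·(-0.2)) / 4 = -3.6/4 = -0.9
  s[U,W] = ((4.4)·(-1) + (-1.6)·(1) + (-1.6)·(-4) + (0.4)·(2) + (-1.6)·(2)) / 4 = -2/4 = -0.5
  s[V,V] = ((-0.2)·(-0.2) + (2.8)·(2.8) + (-1.2)·(-1.2) + (-1.2)·(-1.2) + (-0.2)·(-0.2)) / 4 = 10.8/4 = 2.7
  s[V,W] = ((-0.2)·(-1) + (2.8)·(1) + (-1.2)·(-4) + (-1.2)·(2) + (-0.2)·(2)) / 4 = 5/4 = 1.25
  s[W,W] = ((-1)·(-1) + (1)·(1) + (-4)·(-4) + (2)·(2) + (2)·(2)) / 4 = 26/4 = 6.5
  Sample standard deviations s_i = √(s[i,i]):
  s(U) = √(6.8) = 2.6077
  s(V) = √(2.7) = 1.6432
  s(W) = √(6.5) = 2.5495

Step 3 — r_{ij} = s_{ij} / (s_i · s_j):
  r[U,U] = 1 (diagonal).
  r[U,V] = -0.9 / (2.6077 · 1.6432) = -0.9 / 4.2849 = -0.21
  r[U,W] = -0.5 / (2.6077 · 2.5495) = -0.5 / 6.6483 = -0.0752
  r[V,V] = 1 (diagonal).
  r[V,W] = 1.25 / (1.6432 · 2.5495) = 1.25 / 4.1893 = 0.2984
  r[W,W] = 1 (diagonal).

R is symmetric with unit diagonal. Assembling:

R = [[1, -0.21, -0.0752],
 [-0.21, 1, 0.2984],
 [-0.0752, 0.2984, 1]]


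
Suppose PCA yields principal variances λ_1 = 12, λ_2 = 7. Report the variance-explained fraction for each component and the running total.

Step 1 — total variance = trace(Sigma) = Σ λ_i = 12 + 7 = 19.

Step 2 — fraction explained by component i = λ_i / Σ λ:
  PC1: 12/19 = 0.6316
  PC2: 7/19 = 0.3684

Step 3 — cumulative fraction after k components = (λ_1 + ... + λ_k) / Σ λ:
  k = 1: 12/19 = 0.6316
  k = 2: (12 + 7)/19 = 19/19 = 1

Summary (fraction, with percent):

explained: PC1 0.6316 (63.16%), PC2 0.3684 (36.84%);  cumulative: 0.6316, 1


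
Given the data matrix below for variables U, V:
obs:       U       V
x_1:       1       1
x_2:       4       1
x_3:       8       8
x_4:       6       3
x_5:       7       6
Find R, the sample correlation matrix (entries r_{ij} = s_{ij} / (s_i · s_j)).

Step 1 — column means:
  mean(U) = (1 + 4 + 8 + 6 + 7) / 5 = 26/5 = 5.2
  mean(V) = (1 + 1 + 8 + 3 + 6) / 5 = 19/5 = 3.8

Step 2 — sample variances and covariances s[i,j] = (1/(n-1)) · Σ_k (x_{k,i} - mean_i) · (x_{k,j} - mean_j), with n-1 = 4:
  s[U,U] = ((-4.2)·(-4.2) + (-1.2)·(-1.2) + (2.8)·(2.8) + (0.8)·(0.8) + (1.8)·(1.8)) / 4 = 30.8/4 = 7.7
  s[U,V] = ((-4.2)·(-2.8) + (-1.2)·(-2.8) + (2.8)·(4.2) + (0.8)·(-0.8) + (1.8)·(2.2)) / 4 = 30.2/4 = 7.55
  s[V,V] = ((-2.8)·(-2.8) + (-2.8)·(-2.8) + (4.2)·(4.2) + (-0.8)·(-0.8) + (2.2)·(2.2)) / 4 = 38.8/4 = 9.7
  Sample standard deviations s_i = √(s[i,i]):
  s(U) = √(7.7) = 2.7749
  s(V) = √(9.7) = 3.1145

Step 3 — r_{ij} = s_{ij} / (s_i · s_j):
  r[U,U] = 1 (diagonal).
  r[U,V] = 7.55 / (2.7749 · 3.1145) = 7.55 / 8.6423 = 0.8736
  r[V,V] = 1 (diagonal).

R is symmetric with unit diagonal. Assembling:

R = [[1, 0.8736],
 [0.8736, 1]]


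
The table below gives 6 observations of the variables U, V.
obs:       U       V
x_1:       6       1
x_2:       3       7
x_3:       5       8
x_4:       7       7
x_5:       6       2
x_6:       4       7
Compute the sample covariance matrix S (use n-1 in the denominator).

Step 1 — column means:
  mean(U) = (6 + 3 + 5 + 7 + 6 + 4) / 6 = 31/6 = 5.1667
  mean(V) = (1 + 7 + 8 + 7 + 2 + 7) / 6 = 32/6 = 5.3333

Step 2 — sample covariance S[i,j] = (1/(n-1)) · Σ_k (x_{k,i} - mean_i) · (x_{k,j} - mean_j), with n-1 = 5.
  S[U,U] = ((0.8333)·(0.8333) + (-2.1667)·(-2.1667) + (-0.1667)·(-0.1667) + (1.8333)·(1.8333) + (0.8333)·(0.8333) + (-1.1667)·(-1.1667)) / 5 = 10.8333/5 = 2.1667
  S[U,V] = ((0.8333)·(-4.3333) + (-2.1667)·(1.6667) + (-0.1667)·(2.6667) + (1.8333)·(1.6667) + (0.8333)·(-3.3333) + (-1.1667)·(1.6667)) / 5 = -9.3333/5 = -1.8667
  S[V,V] = ((-4.3333)·(-4.3333) + (1.6667)·(1.6667) + (2.6667)·(2.6667) + (1.6667)·(1.6667) + (-3.3333)·(-3.3333) + (1.6667)·(1.6667)) / 5 = 45.3333/5 = 9.0667

S is symmetric (S[j,i] = S[i,j]). Assembling:

S = [[2.1667, -1.8667],
 [-1.8667, 9.0667]]


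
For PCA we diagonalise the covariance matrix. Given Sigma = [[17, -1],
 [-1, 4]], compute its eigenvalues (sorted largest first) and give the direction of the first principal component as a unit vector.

Step 1 — characteristic polynomial of 2×2 Sigma:
  det(Sigma - λI) = λ² - trace · λ + det = 0.
  trace = 17 + 4 = 21, det = 17·4 - (-1)² = 67.
Step 2 — discriminant:
  Δ = trace² - 4·det = 441 - 268 = 173.
Step 3 — eigenvalues:
  λ = (trace ± √Δ)/2 = (21 ± 13.1529)/2,
  λ_1 = 17.0765,  λ_2 = 3.9235.

Step 4 — unit eigenvector for λ_1: solve (Sigma - λ_1 I)v = 0. First row:
  (17 - 17.0765)·v_x + (-1)·v_y = 0, i.e. (-0.0765)·v_x + (-1)·v_y = 0,
  so v ∝ (b, λ_1 - a) = (-1, 0.0765); multiply by -1 so the first entry is positive: u = (1, -0.0765).
  ||u|| = √((1)² + (-0.0765)²) = √(1.0058) ≈ 1.0029,
  v_1 = u/||u|| ≈ (0.9971, -0.0763) (||v_1|| = 1).

λ_1 = 17.0765,  λ_2 = 3.9235;  v_1 ≈ (0.9971, -0.0763)


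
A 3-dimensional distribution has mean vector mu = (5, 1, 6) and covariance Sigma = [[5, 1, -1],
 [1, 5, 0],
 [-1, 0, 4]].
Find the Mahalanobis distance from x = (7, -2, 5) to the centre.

Step 1 — centre the observation: (x - mu) = (2, -3, -1).

Step 2 — invert Sigma (cofactor / det for 3×3, or solve directly):
  Sigma^{-1} = [[0.2198, -0.044, 0.0549],
 [-0.044, 0.2088, -0.011],
 [0.0549, -0.011, 0.2637]].

Step 3 — form the quadratic (x - mu)^T · Sigma^{-1} · (x - mu):
  Sigma^{-1} · (x - mu) = (0.5165, -0.7033, -0.1209).
  (x - mu)^T · [Sigma^{-1} · (x - mu)] = (2)·(0.5165) + (-3)·(-0.7033) + (-1)·(-0.1209) = 3.2637.

Step 4 — take square root: d = √(3.2637) ≈ 1.8066.

d(x, mu) = √(3.2637) ≈ 1.8066


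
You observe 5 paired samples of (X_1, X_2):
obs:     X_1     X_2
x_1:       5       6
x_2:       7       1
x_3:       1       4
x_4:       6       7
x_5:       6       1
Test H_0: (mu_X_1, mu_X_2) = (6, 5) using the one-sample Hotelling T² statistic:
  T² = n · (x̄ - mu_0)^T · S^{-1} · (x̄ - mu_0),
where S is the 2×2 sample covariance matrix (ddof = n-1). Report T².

Step 1 — sample mean vector:
  mean(X_1) = (5 + 7 + 1 + 6 + 6) / 5 = 25/5 = 5
  mean(X_2) = (6 + 1 + 4 + 7 + 1) / 5 = 19/5 = 3.8
  x̄ = (5, 3.8),  deviation x̄ - mu_0 = (5, 3.8) - (6, 5) = (-1, -1.2).

Step 2 — sample covariance matrix, S[i,j] = (1/(n-1)) · Σ_k (x_{k,i} - mean_i) · (x_{k,j} - mean_j), divisor n-1 = 4:
  S[X_1,X_1] = ((0)·(0) + (2)·(2) + (-4)·(-4) + (1)·(1) + (1)·(1)) / 4 = 22/4 = 5.5
  S[X_1,X_2] = ((0)·(2.2) + (2)·(-2.8) + (-4)·(0.2) + (1)·(3.2) + (1)·(-2.8)) / 4 = -6/4 = -1.5
  S[X_2,X_2] = ((2.2)·(2.2) + (-2.8)·(-2.8) + (0.2)·(0.2) + (3.2)·(3.2) + (-2.8)·(-2.8)) / 4 = 30.8/4 = 7.7
  S = [[5.5, -1.5],
 [-1.5, 7.7]].

Step 3 — invert S. det(S) = 5.5·7.7 - (-1.5)² = 40.1.
  S^{-1} = (1/det) · [[d, -b], [-b, a]] = [[0.192, 0.0374],
 [0.0374, 0.1372]].

Step 4 — quadratic form (x̄ - mu_0)^T · S^{-1} · (x̄ - mu_0):
  S^{-1} · (x̄ - mu_0) = (-0.2369, -0.202),
  (x̄ - mu_0)^T · [...] = (-1)·(-0.2369) + (-1.2)·(-0.202) = 0.4793.

Step 5 — scale by n: T² = 5 · 0.4793 = 2.3965.

T² ≈ 2.3965


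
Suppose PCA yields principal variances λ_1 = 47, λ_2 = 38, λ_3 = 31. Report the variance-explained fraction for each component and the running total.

Step 1 — total variance = trace(Sigma) = Σ λ_i = 47 + 38 + 31 = 116.

Step 2 — fraction explained by component i = λ_i / Σ λ:
  PC1: 47/116 = 0.4052
  PC2: 38/116 = 0.3276
  PC3: 31/116 = 0.2672

Step 3 — cumulative fraction after k components = (λ_1 + ... + λ_k) / Σ λ:
  k = 1: 47/116 = 0.4052
  k = 2: (47 + 38)/116 = 85/116 = 0.7328
  k = 3: (47 + 38 + 31)/116 = 116/116 = 1

Summary (fraction, with percent):

explained: PC1 0.4052 (40.52%), PC2 0.3276 (32.76%), PC3 0.2672 (26.72%);  cumulative: 0.4052, 0.7328, 1


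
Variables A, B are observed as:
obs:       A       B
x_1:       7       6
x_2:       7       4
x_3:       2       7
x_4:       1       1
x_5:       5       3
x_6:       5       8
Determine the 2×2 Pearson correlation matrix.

Step 1 — column means:
  mean(A) = (7 + 7 + 2 + 1 + 5 + 5) / 6 = 27/6 = 4.5
  mean(B) = (6 + 4 + 7 + 1 + 3 + 8) / 6 = 29/6 = 4.8333

Step 2 — sample variances and covariances s[i,j] = (1/(n-1)) · Σ_k (x_{k,i} - mean_i) · (x_{k,j} - mean_j), with n-1 = 5:
  s[A,A] = ((2.5)·(2.5) + (2.5)·(2.5) + (-2.5)·(-2.5) + (-3.5)·(-3.5) + (0.5)·(0.5) + (0.5)·(0.5)) / 5 = 31.5/5 = 6.3
  s[A,B] = ((2.5)·(1.1667) + (2.5)·(-0.8333) + (-2.5)·(2.1667) + (-3.5)·(-3.8333) + (0.5)·(-1.8333) + (0.5)·(3.1667)) / 5 = 9.5/5 = 1.9
  s[B,B] = ((1.1667)·(1.1667) + (-0.8333)·(-0.8333) + (2.1667)·(2.1667) + (-3.8333)·(-3.8333) + (-1.8333)·(-1.8333) + (3.1667)·(3.1667)) / 5 = 34.8333/5 = 6.9667
  Sample standard deviations s_i = √(s[i,i]):
  s(A) = √(6.3) = 2.51
  s(B) = √(6.9667) = 2.6394

Step 3 — r_{ij} = s_{ij} / (s_i · s_j):
  r[A,A] = 1 (diagonal).
  r[A,B] = 1.9 / (2.51 · 2.6394) = 1.9 / 6.625 = 0.2868
  r[B,B] = 1 (diagonal).

R is symmetric with unit diagonal. Assembling:

R = [[1, 0.2868],
 [0.2868, 1]]


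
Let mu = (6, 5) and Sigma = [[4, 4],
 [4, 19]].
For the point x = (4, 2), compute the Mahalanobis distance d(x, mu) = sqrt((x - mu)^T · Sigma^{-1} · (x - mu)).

Step 1 — centre the observation: (x - mu) = (-2, -3).

Step 2 — invert Sigma. det(Sigma) = 4·19 - (4)² = 60.
  Sigma^{-1} = (1/det) · [[d, -b], [-b, a]] = [[0.3167, -0.0667],
 [-0.0667, 0.0667]].

Step 3 — form the quadratic (x - mu)^T · Sigma^{-1} · (x - mu):
  Sigma^{-1} · (x - mu) = (-0.4333, -0.0667).
  (x - mu)^T · [Sigma^{-1} · (x - mu)] = (-2)·(-0.4333) + (-3)·(-0.0667) = 1.0667.

Step 4 — take square root: d = √(1.0667) ≈ 1.0328.

d(x, mu) = √(1.0667) ≈ 1.0328


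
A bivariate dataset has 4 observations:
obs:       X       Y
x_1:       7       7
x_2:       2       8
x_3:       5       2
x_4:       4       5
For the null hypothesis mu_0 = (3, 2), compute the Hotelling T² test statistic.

Step 1 — sample mean vector:
  mean(X) = (7 + 2 + 5 + 4) / 4 = 18/4 = 4.5
  mean(Y) = (7 + 8 + 2 + 5) / 4 = 22/4 = 5.5
  x̄ = (4.5, 5.5),  deviation x̄ - mu_0 = (4.5, 5.5) - (3, 2) = (1.5, 3.5).

Step 2 — sample covariance matrix, S[i,j] = (1/(n-1)) · Σ_k (x_{k,i} - mean_i) · (x_{k,j} - mean_j), divisor n-1 = 3:
  S[X,X] = ((2.5)·(2.5) + (-2.5)·(-2.5) + (0.5)·(0.5) + (-0.5)·(-0.5)) / 3 = 13/3 = 4.3333
  S[X,Y] = ((2.5)·(1.5) + (-2.5)·(2.5) + (0.5)·(-3.5) + (-0.5)·(-0.5)) / 3 = -4/3 = -1.3333
  S[Y,Y] = ((1.5)·(1.5) + (2.5)·(2.5) + (-3.5)·(-3.5) + (-0.5)·(-0.5)) / 3 = 21/3 = 7
  S = [[4.3333, -1.3333],
 [-1.3333, 7]].

Step 3 — invert S. det(S) = 4.3333·7 - (-1.3333)² = 28.5556.
  S^{-1} = (1/det) · [[d, -b], [-b, a]] = [[0.2451, 0.0467],
 [0.0467, 0.1518]].

Step 4 — quadratic form (x̄ - mu_0)^T · S^{-1} · (x̄ - mu_0):
  S^{-1} · (x̄ - mu_0) = (0.5311, 0.6012),
  (x̄ - mu_0)^T · [...] = (1.5)·(0.5311) + (3.5)·(0.6012) = 2.9008.

Step 5 — scale by n: T² = 4 · 2.9008 = 11.6031.

T² ≈ 11.6031


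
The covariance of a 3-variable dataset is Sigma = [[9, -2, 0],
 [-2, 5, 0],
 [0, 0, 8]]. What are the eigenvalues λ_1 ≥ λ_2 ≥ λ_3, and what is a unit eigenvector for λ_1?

Step 1 — characteristic polynomial p(λ) = det(λI - Sigma) = λ³ - tr·λ² + c_1·λ - det, where tr = trace, c_1 = sum of the principal 2×2 minors, det = det(Sigma):
  tr = 9 + 5 + 8 = 22,
  c_1 = (9·5 - (-2)²) + (9·8 - (0)²) + (5·8 - (0)²) = 41 + 72 + 40 = 153,
  det = 9·(5·8 - (0)²) - (-2)·((-2)·8 - (0)·(0)) + (0)·((-2)·(0) - 5·(0)) = 9·(40) - (-2)·(-16) + (0)·(0) = 328.
  So p(λ) = λ³ - 22λ² + 153λ - 328.
Step 2 — look for an integer root (rational root theorem: any rational root is an integer divisor of 328). Testing λ = 8:
  p(8) = 512 - 1408 + 1224 - 328 = 0  ✓
  Dividing out (λ - 8): p(λ) = (λ - 8)(λ² - 14λ + 41).
Step 3 — remaining eigenvalues from the quadratic λ² - 14λ + 41 = 0:
  Δ = 14² - 4·41 = 196 - 164 = 32,  λ = (14 ± √32)/2 = (14 ± 5.6569)/2 ≈ 9.8284 or 4.1716.
  Sorted: λ_1 = 9.8284,  λ_2 = 8,  λ_3 = 4.1716  (check: sum = 22 = tr ✓).

Step 4 — unit eigenvector for λ_1 ≈ 9.8284: v spans the null space of (Sigma - λ_1 I), whose rows are
  r_1 = (-0.8284, -2, 0),  r_2 = (-2, -4.8284, 0),  r_3 = (0, 0, -1.8284).
  v is orthogonal to every row, so take v ∝ r_1 × r_3 = ((-2)·(-1.8284) - (0)·(0), (0)·(0) - (-0.8284)·(-1.8284), (-0.8284)·(0) - (-2)·(0)) ≈ (3.6569, -1.5147, 0).
  Let u = (3.6569, -1.5147, 0).
  ||u|| = √((3.6569)² + (-1.5147)² + (0)²) = √(15.667) ≈ 3.9582,  v_1 = u/||u|| ≈ (0.9239, -0.3827, 0) (||v_1|| = 1).

λ_1 = 9.8284,  λ_2 = 8,  λ_3 = 4.1716;  v_1 ≈ (0.9239, -0.3827, 0)


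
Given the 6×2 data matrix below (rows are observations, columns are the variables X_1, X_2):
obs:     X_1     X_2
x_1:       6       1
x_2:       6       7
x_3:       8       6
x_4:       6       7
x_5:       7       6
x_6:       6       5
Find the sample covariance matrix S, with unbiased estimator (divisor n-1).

Step 1 — column means:
  mean(X_1) = (6 + 6 + 8 + 6 + 7 + 6) / 6 = 39/6 = 6.5
  mean(X_2) = (1 + 7 + 6 + 7 + 6 + 5) / 6 = 32/6 = 5.3333

Step 2 — sample covariance S[i,j] = (1/(n-1)) · Σ_k (x_{k,i} - mean_i) · (x_{k,j} - mean_j), with n-1 = 5.
  S[X_1,X_1] = ((-0.5)·(-0.5) + (-0.5)·(-0.5) + (1.5)·(1.5) + (-0.5)·(-0.5) + (0.5)·(0.5) + (-0.5)·(-0.5)) / 5 = 3.5/5 = 0.7
  S[X_1,X_2] = ((-0.5)·(-4.3333) + (-0.5)·(1.6667) + (1.5)·(0.6667) + (-0.5)·(1.6667) + (0.5)·(0.6667) + (-0.5)·(-0.3333)) / 5 = 2/5 = 0.4
  S[X_2,X_2] = ((-4.3333)·(-4.3333) + (1.6667)·(1.6667) + (0.6667)·(0.6667) + (1.6667)·(1.6667) + (0.6667)·(0.6667) + (-0.3333)·(-0.3333)) / 5 = 25.3333/5 = 5.0667

S is symmetric (S[j,i] = S[i,j]). Assembling:

S = [[0.7, 0.4],
 [0.4, 5.0667]]


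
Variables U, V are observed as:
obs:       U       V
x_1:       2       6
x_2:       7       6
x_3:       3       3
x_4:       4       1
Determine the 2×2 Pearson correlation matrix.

Step 1 — column means:
  mean(U) = (2 + 7 + 3 + 4) / 4 = 16/4 = 4
  mean(V) = (6 + 6 + 3 + 1) / 4 = 16/4 = 4

Step 2 — sample variances and covariances s[i,j] = (1/(n-1)) · Σ_k (x_{k,i} - mean_i) · (x_{k,j} - mean_j), with n-1 = 3:
  s[U,U] = ((-2)·(-2) + (3)·(3) + (-1)·(-1) + (0)·(0)) / 3 = 14/3 = 4.6667
  s[U,V] = ((-2)·(2) + (3)·(2) + (-1)·(-1) + (0)·(-3)) / 3 = 3/3 = 1
  s[V,V] = ((2)·(2) + (2)·(2) + (-1)·(-1) + (-3)·(-3)) / 3 = 18/3 = 6
  Sample standard deviations s_i = √(s[i,i]):
  s(U) = √(4.6667) = 2.1602
  s(V) = √(6) = 2.4495

Step 3 — r_{ij} = s_{ij} / (s_i · s_j):
  r[U,U] = 1 (diagonal).
  r[U,V] = 1 / (2.1602 · 2.4495) = 1 / 5.2915 = 0.189
  r[V,V] = 1 (diagonal).

R is symmetric with unit diagonal. Assembling:

R = [[1, 0.189],
 [0.189, 1]]


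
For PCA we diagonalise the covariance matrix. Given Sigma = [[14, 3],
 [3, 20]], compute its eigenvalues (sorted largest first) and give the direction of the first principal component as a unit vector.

Step 1 — characteristic polynomial of 2×2 Sigma:
  det(Sigma - λI) = λ² - trace · λ + det = 0.
  trace = 14 + 20 = 34, det = 14·20 - (3)² = 271.
Step 2 — discriminant:
  Δ = trace² - 4·det = 1156 - 1084 = 72.
Step 3 — eigenvalues:
  λ = (trace ± √Δ)/2 = (34 ± 8.4853)/2,
  λ_1 = 21.2426,  λ_2 = 12.7574.

Step 4 — unit eigenvector for λ_1: solve (Sigma - λ_1 I)v = 0. First row:
  (14 - 21.2426)·v_x + (3)·v_y = 0, i.e. (-7.2426)·v_x + (3)·v_y = 0,
  so v ∝ (b, λ_1 - a) = (3, 7.2426) = u.
  ||u|| = √((3)² + (7.2426)²) = √(61.4558) ≈ 7.8394,
  v_1 = u/||u|| ≈ (0.3827, 0.9239) (||v_1|| = 1).

λ_1 = 21.2426,  λ_2 = 12.7574;  v_1 ≈ (0.3827, 0.9239)


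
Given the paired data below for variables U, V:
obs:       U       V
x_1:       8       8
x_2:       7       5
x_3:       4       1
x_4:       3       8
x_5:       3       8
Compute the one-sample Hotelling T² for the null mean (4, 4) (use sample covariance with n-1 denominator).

Step 1 — sample mean vector:
  mean(U) = (8 + 7 + 4 + 3 + 3) / 5 = 25/5 = 5
  mean(V) = (8 + 5 + 1 + 8 + 8) / 5 = 30/5 = 6
  x̄ = (5, 6),  deviation x̄ - mu_0 = (5, 6) - (4, 4) = (1, 2).

Step 2 — sample covariance matrix, S[i,j] = (1/(n-1)) · Σ_k (x_{k,i} - mean_i) · (x_{k,j} - mean_j), divisor n-1 = 4:
  S[U,U] = ((3)·(3) + (2)·(2) + (-1)·(-1) + (-2)·(-2) + (-2)·(-2)) / 4 = 22/4 = 5.5
  S[U,V] = ((3)·(2) + (2)·(-1) + (-1)·(-5) + (-2)·(2) + (-2)·(2)) / 4 = 1/4 = 0.25
  S[V,V] = ((2)·(2) + (-1)·(-1) + (-5)·(-5) + (2)·(2) + (2)·(2)) / 4 = 38/4 = 9.5
  S = [[5.5, 0.25],
 [0.25, 9.5]].

Step 3 — invert S. det(S) = 5.5·9.5 - (0.25)² = 52.1875.
  S^{-1} = (1/det) · [[d, -b], [-b, a]] = [[0.182, -0.0048],
 [-0.0048, 0.1054]].

Step 4 — quadratic form (x̄ - mu_0)^T · S^{-1} · (x̄ - mu_0):
  S^{-1} · (x̄ - mu_0) = (0.1725, 0.206),
  (x̄ - mu_0)^T · [...] = (1)·(0.1725) + (2)·(0.206) = 0.5844.

Step 5 — scale by n: T² = 5 · 0.5844 = 2.9222.

T² ≈ 2.9222


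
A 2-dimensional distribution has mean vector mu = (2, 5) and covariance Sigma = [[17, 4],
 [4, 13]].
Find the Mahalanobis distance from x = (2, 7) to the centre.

Step 1 — centre the observation: (x - mu) = (0, 2).

Step 2 — invert Sigma. det(Sigma) = 17·13 - (4)² = 205.
  Sigma^{-1} = (1/det) · [[d, -b], [-b, a]] = [[0.0634, -0.0195],
 [-0.0195, 0.0829]].

Step 3 — form the quadratic (x - mu)^T · Sigma^{-1} · (x - mu):
  Sigma^{-1} · (x - mu) = (-0.039, 0.1659).
  (x - mu)^T · [Sigma^{-1} · (x - mu)] = (0)·(-0.039) + (2)·(0.1659) = 0.3317.

Step 4 — take square root: d = √(0.3317) ≈ 0.5759.

d(x, mu) = √(0.3317) ≈ 0.5759


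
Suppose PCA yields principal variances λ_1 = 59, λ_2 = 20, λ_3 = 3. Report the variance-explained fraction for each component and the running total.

Step 1 — total variance = trace(Sigma) = Σ λ_i = 59 + 20 + 3 = 82.

Step 2 — fraction explained by component i = λ_i / Σ λ:
  PC1: 59/82 = 0.7195
  PC2: 20/82 = 0.2439
  PC3: 3/82 = 0.0366

Step 3 — cumulative fraction after k components = (λ_1 + ... + λ_k) / Σ λ:
  k = 1: 59/82 = 0.7195
  k = 2: (59 + 20)/82 = 79/82 = 0.9634
  k = 3: (59 + 20 + 3)/82 = 82/82 = 1

Summary (fraction, with percent):

explained: PC1 0.7195 (71.95%), PC2 0.2439 (24.39%), PC3 0.0366 (3.66%);  cumulative: 0.7195, 0.9634, 1


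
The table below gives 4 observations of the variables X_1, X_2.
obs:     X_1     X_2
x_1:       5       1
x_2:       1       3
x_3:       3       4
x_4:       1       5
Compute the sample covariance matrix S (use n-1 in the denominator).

Step 1 — column means:
  mean(X_1) = (5 + 1 + 3 + 1) / 4 = 10/4 = 2.5
  mean(X_2) = (1 + 3 + 4 + 5) / 4 = 13/4 = 3.25

Step 2 — sample covariance S[i,j] = (1/(n-1)) · Σ_k (x_{k,i} - mean_i) · (x_{k,j} - mean_j), with n-1 = 3.
  S[X_1,X_1] = ((2.5)·(2.5) + (-1.5)·(-1.5) + (0.5)·(0.5) + (-1.5)·(-1.5)) / 3 = 11/3 = 3.6667
  S[X_1,X_2] = ((2.5)·(-2.25) + (-1.5)·(-0.25) + (0.5)·(0.75) + (-1.5)·(1.75)) / 3 = -7.5/3 = -2.5
  S[X_2,X_2] = ((-2.25)·(-2.25) + (-0.25)·(-0.25) + (0.75)·(0.75) + (1.75)·(1.75)) / 3 = 8.75/3 = 2.9167

S is symmetric (S[j,i] = S[i,j]). Assembling:

S = [[3.6667, -2.5],
 [-2.5, 2.9167]]


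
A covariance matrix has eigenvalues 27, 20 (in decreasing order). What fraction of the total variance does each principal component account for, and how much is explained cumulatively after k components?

Step 1 — total variance = trace(Sigma) = Σ λ_i = 27 + 20 = 47.

Step 2 — fraction explained by component i = λ_i / Σ λ:
  PC1: 27/47 = 0.5745
  PC2: 20/47 = 0.4255

Step 3 — cumulative fraction after k components = (λ_1 + ... + λ_k) / Σ λ:
  k = 1: 27/47 = 0.5745
  k = 2: (27 + 20)/47 = 47/47 = 1

Summary (fraction, with percent):

explained: PC1 0.5745 (57.45%), PC2 0.4255 (42.55%);  cumulative: 0.5745, 1


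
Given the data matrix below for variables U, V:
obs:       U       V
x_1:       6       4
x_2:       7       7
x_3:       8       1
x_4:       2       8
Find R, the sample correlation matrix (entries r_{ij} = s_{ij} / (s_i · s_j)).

Step 1 — column means:
  mean(U) = (6 + 7 + 8 + 2) / 4 = 23/4 = 5.75
  mean(V) = (4 + 7 + 1 + 8) / 4 = 20/4 = 5

Step 2 — sample variances and covariances s[i,j] = (1/(n-1)) · Σ_k (x_{k,i} - mean_i) · (x_{k,j} - mean_j), with n-1 = 3:
  s[U,U] = ((0.25)·(0.25) + (1.25)·(1.25) + (2.25)·(2.25) + (-3.75)·(-3.75)) / 3 = 20.75/3 = 6.9167
  s[U,V] = ((0.25)·(-1) + (1.25)·(2) + (2.25)·(-4) + (-3.75)·(3)) / 3 = -18/3 = -6
  s[V,V] = ((-1)·(-1) + (2)·(2) + (-4)·(-4) + (3)·(3)) / 3 = 30/3 = 10
  Sample standard deviations s_i = √(s[i,i]):
  s(U) = √(6.9167) = 2.63
  s(V) = √(10) = 3.1623

Step 3 — r_{ij} = s_{ij} / (s_i · s_j):
  r[U,U] = 1 (diagonal).
  r[U,V] = -6 / (2.63 · 3.1623) = -6 / 8.3166 = -0.7214
  r[V,V] = 1 (diagonal).

R is symmetric with unit diagonal. Assembling:

R = [[1, -0.7214],
 [-0.7214, 1]]


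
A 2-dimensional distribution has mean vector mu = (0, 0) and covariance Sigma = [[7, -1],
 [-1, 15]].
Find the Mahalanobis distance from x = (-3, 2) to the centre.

Step 1 — centre the observation: (x - mu) = (-3, 2).

Step 2 — invert Sigma. det(Sigma) = 7·15 - (-1)² = 104.
  Sigma^{-1} = (1/det) · [[d, -b], [-b, a]] = [[0.1442, 0.0096],
 [0.0096, 0.0673]].

Step 3 — form the quadratic (x - mu)^T · Sigma^{-1} · (x - mu):
  Sigma^{-1} · (x - mu) = (-0.4135, 0.1058).
  (x - mu)^T · [Sigma^{-1} · (x - mu)] = (-3)·(-0.4135) + (2)·(0.1058) = 1.4519.

Step 4 — take square root: d = √(1.4519) ≈ 1.205.

d(x, mu) = √(1.4519) ≈ 1.205


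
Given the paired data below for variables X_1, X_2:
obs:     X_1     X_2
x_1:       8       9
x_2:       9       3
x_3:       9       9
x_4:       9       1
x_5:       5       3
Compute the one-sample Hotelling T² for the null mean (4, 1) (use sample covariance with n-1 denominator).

Step 1 — sample mean vector:
  mean(X_1) = (8 + 9 + 9 + 9 + 5) / 5 = 40/5 = 8
  mean(X_2) = (9 + 3 + 9 + 1 + 3) / 5 = 25/5 = 5
  x̄ = (8, 5),  deviation x̄ - mu_0 = (8, 5) - (4, 1) = (4, 4).

Step 2 — sample covariance matrix, S[i,j] = (1/(n-1)) · Σ_k (x_{k,i} - mean_i) · (x_{k,j} - mean_j), divisor n-1 = 4:
  S[X_1,X_1] = ((0)·(0) + (1)·(1) + (1)·(1) + (1)·(1) + (-3)·(-3)) / 4 = 12/4 = 3
  S[X_1,X_2] = ((0)·(4) + (1)·(-2) + (1)·(4) + (1)·(-4) + (-3)·(-2)) / 4 = 4/4 = 1
  S[X_2,X_2] = ((4)·(4) + (-2)·(-2) + (4)·(4) + (-4)·(-4) + (-2)·(-2)) / 4 = 56/4 = 14
  S = [[3, 1],
 [1, 14]].

Step 3 — invert S. det(S) = 3·14 - (1)² = 41.
  S^{-1} = (1/det) · [[d, -b], [-b, a]] = [[0.3415, -0.0244],
 [-0.0244, 0.0732]].

Step 4 — quadratic form (x̄ - mu_0)^T · S^{-1} · (x̄ - mu_0):
  S^{-1} · (x̄ - mu_0) = (1.2683, 0.1951),
  (x̄ - mu_0)^T · [...] = (4)·(1.2683) + (4)·(0.1951) = 5.8537.

Step 5 — scale by n: T² = 5 · 5.8537 = 29.2683.

T² ≈ 29.2683


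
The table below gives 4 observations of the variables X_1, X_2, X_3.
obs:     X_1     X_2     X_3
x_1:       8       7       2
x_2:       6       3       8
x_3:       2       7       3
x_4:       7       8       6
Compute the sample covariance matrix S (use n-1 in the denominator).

Step 1 — column means:
  mean(X_1) = (8 + 6 + 2 + 7) / 4 = 23/4 = 5.75
  mean(X_2) = (7 + 3 + 7 + 8) / 4 = 25/4 = 6.25
  mean(X_3) = (2 + 8 + 3 + 6) / 4 = 19/4 = 4.75

Step 2 — sample covariance S[i,j] = (1/(n-1)) · Σ_k (x_{k,i} - mean_i) · (x_{k,j} - mean_j), with n-1 = 3.
  S[X_1,X_1] = ((2.25)·(2.25) + (0.25)·(0.25) + (-3.75)·(-3.75) + (1.25)·(1.25)) / 3 = 20.75/3 = 6.9167
  S[X_1,X_2] = ((2.25)·(0.75) + (0.25)·(-3.25) + (-3.75)·(0.75) + (1.25)·(1.75)) / 3 = 0.25/3 = 0.0833
  S[X_1,X_3] = ((2.25)·(-2.75) + (0.25)·(3.25) + (-3.75)·(-1.75) + (1.25)·(1.25)) / 3 = 2.75/3 = 0.9167
  S[X_2,X_2] = ((0.75)·(0.75) + (-3.25)·(-3.25) + (0.75)·(0.75) + (1.75)·(1.75)) / 3 = 14.75/3 = 4.9167
  S[X_2,X_3] = ((0.75)·(-2.75) + (-3.25)·(3.25) + (0.75)·(-1.75) + (1.75)·(1.25)) / 3 = -11.75/3 = -3.9167
  S[X_3,X_3] = ((-2.75)·(-2.75) + (3.25)·(3.25) + (-1.75)·(-1.75) + (1.25)·(1.25)) / 3 = 22.75/3 = 7.5833

S is symmetric (S[j,i] = S[i,j]). Assembling:

S = [[6.9167, 0.0833, 0.9167],
 [0.0833, 4.9167, -3.9167],
 [0.9167, -3.9167, 7.5833]]


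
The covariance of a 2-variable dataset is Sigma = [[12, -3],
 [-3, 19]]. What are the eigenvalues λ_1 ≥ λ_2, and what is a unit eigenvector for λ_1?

Step 1 — characteristic polynomial of 2×2 Sigma:
  det(Sigma - λI) = λ² - trace · λ + det = 0.
  trace = 12 + 19 = 31, det = 12·19 - (-3)² = 219.
Step 2 — discriminant:
  Δ = trace² - 4·det = 961 - 876 = 85.
Step 3 — eigenvalues:
  λ = (trace ± √Δ)/2 = (31 ± 9.2195)/2,
  λ_1 = 20.1098,  λ_2 = 10.8902.

Step 4 — unit eigenvector for λ_1: solve (Sigma - λ_1 I)v = 0. First row:
  (12 - 20.1098)·v_x + (-3)·v_y = 0, i.e. (-8.1098)·v_x + (-3)·v_y = 0,
  so v ∝ (b, λ_1 - a) = (-3, 8.1098); multiply by -1 so the first entry is positive: u = (3, -8.1098).
  ||u|| = √((3)² + (-8.1098)²) = √(74.7684) ≈ 8.6469,
  v_1 = u/||u|| ≈ (0.3469, -0.9379) (||v_1|| = 1).

λ_1 = 20.1098,  λ_2 = 10.8902;  v_1 ≈ (0.3469, -0.9379)


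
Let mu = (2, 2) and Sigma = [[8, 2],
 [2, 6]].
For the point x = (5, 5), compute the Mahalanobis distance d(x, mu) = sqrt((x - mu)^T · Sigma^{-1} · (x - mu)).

Step 1 — centre the observation: (x - mu) = (3, 3).

Step 2 — invert Sigma. det(Sigma) = 8·6 - (2)² = 44.
  Sigma^{-1} = (1/det) · [[d, -b], [-b, a]] = [[0.1364, -0.0455],
 [-0.0455, 0.1818]].

Step 3 — form the quadratic (x - mu)^T · Sigma^{-1} · (x - mu):
  Sigma^{-1} · (x - mu) = (0.2727, 0.4091).
  (x - mu)^T · [Sigma^{-1} · (x - mu)] = (3)·(0.2727) + (3)·(0.4091) = 2.0455.

Step 4 — take square root: d = √(2.0455) ≈ 1.4302.

d(x, mu) = √(2.0455) ≈ 1.4302


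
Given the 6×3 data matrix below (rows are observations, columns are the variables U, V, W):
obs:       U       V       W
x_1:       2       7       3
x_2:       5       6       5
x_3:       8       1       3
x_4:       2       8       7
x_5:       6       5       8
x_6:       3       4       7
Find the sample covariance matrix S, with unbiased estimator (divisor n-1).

Step 1 — column means:
  mean(U) = (2 + 5 + 8 + 2 + 6 + 3) / 6 = 26/6 = 4.3333
  mean(V) = (7 + 6 + 1 + 8 + 5 + 4) / 6 = 31/6 = 5.1667
  mean(W) = (3 + 5 + 3 + 7 + 8 + 7) / 6 = 33/6 = 5.5

Step 2 — sample covariance S[i,j] = (1/(n-1)) · Σ_k (x_{k,i} - mean_i) · (x_{k,j} - mean_j), with n-1 = 5.
  S[U,U] = ((-2.3333)·(-2.3333) + (0.6667)·(0.6667) + (3.6667)·(3.6667) + (-2.3333)·(-2.3333) + (1.6667)·(1.6667) + (-1.3333)·(-1.3333)) / 5 = 29.3333/5 = 5.8667
  S[U,V] = ((-2.3333)·(1.8333) + (0.6667)·(0.8333) + (3.6667)·(-4.1667) + (-2.3333)·(2.8333) + (1.6667)·(-0.1667) + (-1.3333)·(-1.1667)) / 5 = -24.3333/5 = -4.8667
  S[U,W] = ((-2.3333)·(-2.5) + (0.6667)·(-0.5) + (3.6667)·(-2.5) + (-2.3333)·(1.5) + (1.6667)·(2.5) + (-1.3333)·(1.5)) / 5 = -5/5 = -1
  S[V,V] = ((1.8333)·(1.8333) + (0.8333)·(0.8333) + (-4.1667)·(-4.1667) + (2.8333)·(2.8333) + (-0.1667)·(-0.1667) + (-1.1667)·(-1.1667)) / 5 = 30.8333/5 = 6.1667
  S[V,W] = ((1.8333)·(-2.5) + (0.8333)·(-0.5) + (-4.1667)·(-2.5) + (2.8333)·(1.5) + (-0.1667)·(2.5) + (-1.1667)·(1.5)) / 5 = 7.5/5 = 1.5
  S[W,W] = ((-2.5)·(-2.5) + (-0.5)·(-0.5) + (-2.5)·(-2.5) + (1.5)·(1.5) + (2.5)·(2.5) + (1.5)·(1.5)) / 5 = 23.5/5 = 4.7

S is symmetric (S[j,i] = S[i,j]). Assembling:

S = [[5.8667, -4.8667, -1],
 [-4.8667, 6.1667, 1.5],
 [-1, 1.5, 4.7]]
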